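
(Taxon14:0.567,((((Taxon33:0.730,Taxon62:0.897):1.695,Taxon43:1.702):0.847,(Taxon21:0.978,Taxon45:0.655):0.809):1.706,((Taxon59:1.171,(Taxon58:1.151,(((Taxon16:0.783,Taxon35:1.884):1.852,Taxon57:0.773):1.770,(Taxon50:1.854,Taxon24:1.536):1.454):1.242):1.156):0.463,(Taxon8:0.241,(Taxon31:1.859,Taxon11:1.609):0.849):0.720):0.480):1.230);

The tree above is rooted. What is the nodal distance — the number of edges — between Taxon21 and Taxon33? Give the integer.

5

The MRCA of Taxon21 and Taxon33 is the node subtending (((Taxon33,Taxon62),Taxon43),(Taxon21,Taxon45)).
From Taxon21 up to that node: 2 branches. From Taxon33 up to the same node: 3 branches. Total: 2 + 3 = 5.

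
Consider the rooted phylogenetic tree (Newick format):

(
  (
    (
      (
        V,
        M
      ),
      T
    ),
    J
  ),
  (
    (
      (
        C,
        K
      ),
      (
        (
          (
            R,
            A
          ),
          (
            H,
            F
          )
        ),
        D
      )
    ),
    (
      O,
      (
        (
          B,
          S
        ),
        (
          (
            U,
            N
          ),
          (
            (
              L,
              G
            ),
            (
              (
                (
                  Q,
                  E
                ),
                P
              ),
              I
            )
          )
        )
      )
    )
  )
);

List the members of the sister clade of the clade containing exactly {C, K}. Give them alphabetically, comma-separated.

The clade containing exactly {C, K} attaches to the tree at the node subtending ((C,K),(((R,A),(H,F)),D)).
The other lineage descending from that same node — the sister group — is (((R,A),(H,F)),D); its 5 tips in alphabetical order are the answer.

A, D, F, H, R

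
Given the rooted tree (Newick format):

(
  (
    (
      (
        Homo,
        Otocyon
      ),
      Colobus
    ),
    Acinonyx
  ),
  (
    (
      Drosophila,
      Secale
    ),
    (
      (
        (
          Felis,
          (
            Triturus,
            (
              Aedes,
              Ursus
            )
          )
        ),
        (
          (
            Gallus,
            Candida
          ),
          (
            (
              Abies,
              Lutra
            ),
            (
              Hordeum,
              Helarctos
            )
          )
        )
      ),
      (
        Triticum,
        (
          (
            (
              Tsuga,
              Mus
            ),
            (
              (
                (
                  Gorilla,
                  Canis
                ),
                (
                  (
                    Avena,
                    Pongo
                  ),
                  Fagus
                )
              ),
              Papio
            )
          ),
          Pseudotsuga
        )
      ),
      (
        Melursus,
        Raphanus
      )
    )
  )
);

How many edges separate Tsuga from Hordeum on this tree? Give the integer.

The MRCA of Tsuga and Hordeum is the node subtending (((Felis,(Triturus,(Aedes,Ursus))),((Gallus,Candida),((Abies,Lutra),(Hordeum,Helarctos)))),(Triticum,(((Tsuga,Mus),(((Gorilla,Canis),((Avena,Pongo),Fagus)),Papio)),Pseudotsuga)),(Melursus,Raphanus)).
From Tsuga up to that node: 5 branches. From Hordeum up to the same node: 5 branches. Total: 5 + 5 = 10.

10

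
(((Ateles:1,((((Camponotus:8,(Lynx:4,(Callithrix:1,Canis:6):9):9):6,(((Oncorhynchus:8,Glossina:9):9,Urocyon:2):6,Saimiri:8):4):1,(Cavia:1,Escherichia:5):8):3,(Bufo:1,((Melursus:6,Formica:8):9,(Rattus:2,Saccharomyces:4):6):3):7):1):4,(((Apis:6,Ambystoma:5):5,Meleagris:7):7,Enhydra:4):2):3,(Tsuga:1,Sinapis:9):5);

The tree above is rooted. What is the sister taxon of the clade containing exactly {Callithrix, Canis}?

Lynx

The clade containing exactly {Callithrix, Canis} attaches to the tree at the node subtending (Lynx,(Callithrix,Canis)).
The other lineage descending from that same node — the sister group — is the single tip Lynx.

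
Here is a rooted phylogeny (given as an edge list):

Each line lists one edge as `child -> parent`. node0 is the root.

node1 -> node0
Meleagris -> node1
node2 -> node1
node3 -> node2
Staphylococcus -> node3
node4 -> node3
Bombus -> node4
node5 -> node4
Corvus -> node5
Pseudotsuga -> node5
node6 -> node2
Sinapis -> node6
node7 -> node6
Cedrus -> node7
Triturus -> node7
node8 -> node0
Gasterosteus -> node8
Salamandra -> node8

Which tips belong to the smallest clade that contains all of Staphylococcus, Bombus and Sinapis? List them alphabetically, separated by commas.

Tracing Staphylococcus: it sits inside (Staphylococcus,(Bombus,(Corvus,Pseudotsuga))).
Tracing Bombus: it sits inside (Bombus,(Corvus,Pseudotsuga)).
Tracing Sinapis: it sits inside (Sinapis,(Cedrus,Triturus)).
The smallest clade enclosing all 3 is ((Staphylococcus,(Bombus,(Corvus,Pseudotsuga))),(Sinapis,(Cedrus,Triturus))); the answer is its 7 terminal taxa in alphabetical order.

Bombus, Cedrus, Corvus, Pseudotsuga, Sinapis, Staphylococcus, Triturus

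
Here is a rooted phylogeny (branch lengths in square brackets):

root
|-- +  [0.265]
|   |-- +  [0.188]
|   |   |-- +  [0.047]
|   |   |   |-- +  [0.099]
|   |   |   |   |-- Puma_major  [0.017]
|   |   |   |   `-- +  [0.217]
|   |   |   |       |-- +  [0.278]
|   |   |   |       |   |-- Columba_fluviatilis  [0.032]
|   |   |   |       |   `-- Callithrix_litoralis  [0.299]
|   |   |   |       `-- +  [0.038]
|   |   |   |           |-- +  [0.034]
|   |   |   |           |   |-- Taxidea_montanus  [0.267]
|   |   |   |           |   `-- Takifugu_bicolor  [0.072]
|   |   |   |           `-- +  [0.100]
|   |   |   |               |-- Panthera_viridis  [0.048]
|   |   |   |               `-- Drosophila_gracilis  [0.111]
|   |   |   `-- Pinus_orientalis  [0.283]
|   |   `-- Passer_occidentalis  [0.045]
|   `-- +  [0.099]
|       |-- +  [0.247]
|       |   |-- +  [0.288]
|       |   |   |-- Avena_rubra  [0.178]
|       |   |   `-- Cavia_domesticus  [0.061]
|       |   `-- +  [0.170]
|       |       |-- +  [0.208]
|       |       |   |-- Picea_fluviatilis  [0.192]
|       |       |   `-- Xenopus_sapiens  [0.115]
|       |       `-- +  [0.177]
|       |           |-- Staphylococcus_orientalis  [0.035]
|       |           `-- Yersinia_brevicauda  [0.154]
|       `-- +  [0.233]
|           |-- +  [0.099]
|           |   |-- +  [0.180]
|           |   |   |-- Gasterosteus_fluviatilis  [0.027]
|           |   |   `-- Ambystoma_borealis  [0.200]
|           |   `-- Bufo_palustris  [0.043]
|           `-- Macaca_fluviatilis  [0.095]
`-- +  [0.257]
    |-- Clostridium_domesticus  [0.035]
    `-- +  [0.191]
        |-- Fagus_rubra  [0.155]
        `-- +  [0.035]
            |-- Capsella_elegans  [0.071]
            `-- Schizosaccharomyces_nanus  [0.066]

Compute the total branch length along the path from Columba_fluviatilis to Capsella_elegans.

1.680

The path runs Columba_fluviatilis → … → MRCA → … → Capsella_elegans; the MRCA is the root of the tree.
Branch lengths along that path: 0.032 + 0.278 + 0.217 + 0.099 + 0.047 + 0.188 + 0.265 + 0.257 + 0.191 + 0.035 + 0.071 = 1.680.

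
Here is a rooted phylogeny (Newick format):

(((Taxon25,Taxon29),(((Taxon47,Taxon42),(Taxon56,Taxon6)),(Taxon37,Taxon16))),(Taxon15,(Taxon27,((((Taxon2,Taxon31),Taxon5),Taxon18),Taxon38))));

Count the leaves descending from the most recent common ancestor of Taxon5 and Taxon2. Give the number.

The MRCA of Taxon5 and Taxon2 is the node subtending ((Taxon2,Taxon31),Taxon5).
That clade contains 3 terminal taxa: Taxon2, Taxon31, Taxon5.

3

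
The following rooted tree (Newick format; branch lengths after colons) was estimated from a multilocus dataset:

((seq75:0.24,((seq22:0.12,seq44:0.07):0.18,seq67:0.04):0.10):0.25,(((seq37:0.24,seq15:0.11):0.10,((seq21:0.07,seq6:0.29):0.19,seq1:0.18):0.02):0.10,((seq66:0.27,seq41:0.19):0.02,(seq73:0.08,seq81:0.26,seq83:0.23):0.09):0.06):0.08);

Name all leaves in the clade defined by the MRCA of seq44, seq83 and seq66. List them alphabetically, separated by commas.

Tracing seq44: it sits inside (seq22,seq44).
Tracing seq83: it sits inside (seq73,seq81,seq83).
Tracing seq66: it sits inside (seq66,seq41).
The smallest clade enclosing all 3 is the whole tree (their MRCA is the root), so the answer is all 14 tips in alphabetical order.

seq1, seq15, seq21, seq22, seq37, seq41, seq44, seq6, seq66, seq67, seq73, seq75, seq81, seq83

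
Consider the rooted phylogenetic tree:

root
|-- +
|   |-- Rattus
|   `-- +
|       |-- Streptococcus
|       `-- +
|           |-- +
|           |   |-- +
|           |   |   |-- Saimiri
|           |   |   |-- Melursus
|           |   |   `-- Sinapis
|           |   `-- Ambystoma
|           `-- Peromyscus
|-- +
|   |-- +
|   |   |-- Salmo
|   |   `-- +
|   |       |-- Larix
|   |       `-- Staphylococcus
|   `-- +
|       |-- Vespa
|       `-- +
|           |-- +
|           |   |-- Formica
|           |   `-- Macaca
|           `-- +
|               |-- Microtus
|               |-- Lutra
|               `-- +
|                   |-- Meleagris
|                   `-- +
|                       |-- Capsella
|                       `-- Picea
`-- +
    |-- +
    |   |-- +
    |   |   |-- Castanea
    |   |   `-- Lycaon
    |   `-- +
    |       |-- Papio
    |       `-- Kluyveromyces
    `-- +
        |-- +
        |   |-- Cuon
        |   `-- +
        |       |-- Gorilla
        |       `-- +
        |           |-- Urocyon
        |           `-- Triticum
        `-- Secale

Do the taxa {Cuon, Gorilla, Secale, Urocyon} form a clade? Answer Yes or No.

The MRCA of the listed taxa subtends ((Cuon,(Gorilla,(Urocyon,Triticum))),Secale).
That clade also contains Triticum, which is not in the proposed group, so the group is not monophyletic.

No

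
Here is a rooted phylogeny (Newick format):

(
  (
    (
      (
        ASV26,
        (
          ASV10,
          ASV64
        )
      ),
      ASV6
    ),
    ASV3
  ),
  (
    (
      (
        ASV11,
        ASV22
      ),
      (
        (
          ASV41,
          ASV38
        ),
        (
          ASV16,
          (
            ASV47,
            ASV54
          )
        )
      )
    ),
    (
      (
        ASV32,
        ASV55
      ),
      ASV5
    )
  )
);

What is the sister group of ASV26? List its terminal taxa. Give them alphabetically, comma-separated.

ASV10, ASV64

ASV26 attaches to the tree at the node subtending (ASV26,(ASV10,ASV64)).
The other lineage descending from that same node — the sister group — is (ASV10,ASV64); its 2 tips in alphabetical order are the answer.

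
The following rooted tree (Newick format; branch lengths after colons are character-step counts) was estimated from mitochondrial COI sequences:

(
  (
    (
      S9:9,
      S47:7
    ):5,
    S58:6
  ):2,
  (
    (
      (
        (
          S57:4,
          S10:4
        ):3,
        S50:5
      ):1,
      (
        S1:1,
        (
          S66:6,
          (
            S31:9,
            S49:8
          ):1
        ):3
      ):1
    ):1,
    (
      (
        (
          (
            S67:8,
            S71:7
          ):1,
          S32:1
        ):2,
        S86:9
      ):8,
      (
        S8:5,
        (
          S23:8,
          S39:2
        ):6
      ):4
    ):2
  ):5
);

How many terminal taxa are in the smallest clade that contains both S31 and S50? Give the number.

7

The MRCA of S31 and S50 is the node subtending (((S57,S10),S50),(S1,(S66,(S31,S49)))).
That clade contains 7 terminal taxa: S1, S10, S31, S49, S50, S57, S66.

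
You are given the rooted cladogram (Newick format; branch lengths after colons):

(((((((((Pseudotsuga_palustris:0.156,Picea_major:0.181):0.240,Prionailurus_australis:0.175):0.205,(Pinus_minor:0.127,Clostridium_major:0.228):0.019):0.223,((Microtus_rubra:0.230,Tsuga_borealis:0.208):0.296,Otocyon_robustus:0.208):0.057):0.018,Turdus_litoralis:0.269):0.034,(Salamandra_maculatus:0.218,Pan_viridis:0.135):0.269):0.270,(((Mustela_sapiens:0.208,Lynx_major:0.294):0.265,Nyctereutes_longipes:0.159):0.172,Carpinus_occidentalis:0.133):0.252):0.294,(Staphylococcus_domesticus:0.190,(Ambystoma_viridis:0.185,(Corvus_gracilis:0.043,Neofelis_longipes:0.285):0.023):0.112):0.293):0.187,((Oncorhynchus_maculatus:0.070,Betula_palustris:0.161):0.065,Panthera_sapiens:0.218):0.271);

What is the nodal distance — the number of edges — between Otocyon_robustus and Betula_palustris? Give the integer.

10

The MRCA of Otocyon_robustus and Betula_palustris is the root of the tree.
From Otocyon_robustus up to that node: 7 branches. From Betula_palustris up to the same node: 3 branches. Total: 7 + 3 = 10.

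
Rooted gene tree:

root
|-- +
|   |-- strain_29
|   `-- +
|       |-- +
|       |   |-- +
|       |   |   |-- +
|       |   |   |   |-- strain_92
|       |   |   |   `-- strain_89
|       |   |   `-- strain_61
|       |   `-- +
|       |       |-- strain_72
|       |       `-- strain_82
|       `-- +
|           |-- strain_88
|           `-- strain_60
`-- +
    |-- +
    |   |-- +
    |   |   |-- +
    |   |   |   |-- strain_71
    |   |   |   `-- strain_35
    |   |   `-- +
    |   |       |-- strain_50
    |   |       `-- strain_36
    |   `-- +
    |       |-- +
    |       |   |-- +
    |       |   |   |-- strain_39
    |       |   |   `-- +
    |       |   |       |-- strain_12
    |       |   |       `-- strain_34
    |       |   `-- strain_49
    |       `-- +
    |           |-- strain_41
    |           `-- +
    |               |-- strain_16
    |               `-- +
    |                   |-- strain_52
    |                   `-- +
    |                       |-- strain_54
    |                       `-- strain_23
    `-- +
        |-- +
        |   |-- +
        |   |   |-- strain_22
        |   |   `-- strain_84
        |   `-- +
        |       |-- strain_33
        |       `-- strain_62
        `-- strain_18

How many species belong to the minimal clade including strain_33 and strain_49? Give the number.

The MRCA of strain_33 and strain_49 is the node subtending ((((strain_71,strain_35),(strain_50,strain_36)),(((strain_39,(strain_12,strain_34)),strain_49),(strain_41,(strain_16,(strain_52,(strain_54,strain_23)))))),(((strain_22,strain_84),(strain_33,strain_62)),strain_18)).
That clade contains 18 terminal taxa: strain_12, strain_16, strain_18, strain_22, strain_23, strain_33, strain_34, strain_35, strain_36, strain_39, strain_41, strain_49, strain_50, strain_52, strain_54, strain_62, strain_71, strain_84.

18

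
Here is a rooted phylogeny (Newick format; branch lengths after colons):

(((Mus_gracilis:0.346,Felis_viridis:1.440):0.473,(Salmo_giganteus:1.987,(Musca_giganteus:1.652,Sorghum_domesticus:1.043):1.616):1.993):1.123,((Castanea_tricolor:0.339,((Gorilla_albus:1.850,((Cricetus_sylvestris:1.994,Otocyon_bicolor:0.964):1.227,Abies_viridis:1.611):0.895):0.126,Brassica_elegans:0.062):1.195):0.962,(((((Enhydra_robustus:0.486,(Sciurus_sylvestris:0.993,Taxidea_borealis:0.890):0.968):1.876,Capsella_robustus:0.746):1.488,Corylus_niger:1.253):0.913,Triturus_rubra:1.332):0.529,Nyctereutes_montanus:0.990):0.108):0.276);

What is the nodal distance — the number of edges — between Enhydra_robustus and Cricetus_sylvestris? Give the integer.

12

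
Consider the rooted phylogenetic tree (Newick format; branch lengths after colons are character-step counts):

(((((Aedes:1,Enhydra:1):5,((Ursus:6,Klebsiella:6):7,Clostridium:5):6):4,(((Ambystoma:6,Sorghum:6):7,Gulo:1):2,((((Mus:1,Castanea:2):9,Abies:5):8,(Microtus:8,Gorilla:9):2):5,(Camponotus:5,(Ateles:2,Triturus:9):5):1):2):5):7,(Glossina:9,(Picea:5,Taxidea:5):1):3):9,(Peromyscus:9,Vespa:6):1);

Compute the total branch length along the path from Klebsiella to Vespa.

46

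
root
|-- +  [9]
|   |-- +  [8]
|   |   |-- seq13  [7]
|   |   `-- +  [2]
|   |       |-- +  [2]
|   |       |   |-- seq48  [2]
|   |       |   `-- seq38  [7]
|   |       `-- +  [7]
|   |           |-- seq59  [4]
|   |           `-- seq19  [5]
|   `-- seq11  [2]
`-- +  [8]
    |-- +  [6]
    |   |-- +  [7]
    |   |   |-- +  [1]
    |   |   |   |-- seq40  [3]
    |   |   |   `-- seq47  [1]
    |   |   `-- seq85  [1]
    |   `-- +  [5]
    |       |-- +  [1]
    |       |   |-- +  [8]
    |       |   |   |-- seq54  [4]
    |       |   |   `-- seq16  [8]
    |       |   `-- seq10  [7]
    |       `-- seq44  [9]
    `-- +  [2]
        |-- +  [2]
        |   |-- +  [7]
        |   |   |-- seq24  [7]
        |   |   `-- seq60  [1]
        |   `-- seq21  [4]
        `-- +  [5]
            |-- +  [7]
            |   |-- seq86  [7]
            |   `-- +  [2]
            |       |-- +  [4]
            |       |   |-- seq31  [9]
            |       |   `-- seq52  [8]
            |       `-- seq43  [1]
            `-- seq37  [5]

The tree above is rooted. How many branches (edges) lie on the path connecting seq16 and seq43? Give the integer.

10

The MRCA of seq16 and seq43 is the node subtending ((((seq40,seq47),seq85),(((seq54,seq16),seq10),seq44)),(((seq24,seq60),seq21),((seq86,((seq31,seq52),seq43)),seq37))).
From seq16 up to that node: 5 branches. From seq43 up to the same node: 5 branches. Total: 5 + 5 = 10.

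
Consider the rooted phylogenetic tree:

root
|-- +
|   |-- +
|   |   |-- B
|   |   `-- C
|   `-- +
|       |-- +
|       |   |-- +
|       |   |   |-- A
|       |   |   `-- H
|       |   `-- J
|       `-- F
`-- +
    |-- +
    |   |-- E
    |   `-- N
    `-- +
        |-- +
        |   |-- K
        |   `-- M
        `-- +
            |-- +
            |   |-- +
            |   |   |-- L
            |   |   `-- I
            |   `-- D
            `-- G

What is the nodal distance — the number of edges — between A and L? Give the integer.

11

The MRCA of A and L is the root of the tree.
From A up to that node: 5 branches. From L up to the same node: 6 branches. Total: 5 + 6 = 11.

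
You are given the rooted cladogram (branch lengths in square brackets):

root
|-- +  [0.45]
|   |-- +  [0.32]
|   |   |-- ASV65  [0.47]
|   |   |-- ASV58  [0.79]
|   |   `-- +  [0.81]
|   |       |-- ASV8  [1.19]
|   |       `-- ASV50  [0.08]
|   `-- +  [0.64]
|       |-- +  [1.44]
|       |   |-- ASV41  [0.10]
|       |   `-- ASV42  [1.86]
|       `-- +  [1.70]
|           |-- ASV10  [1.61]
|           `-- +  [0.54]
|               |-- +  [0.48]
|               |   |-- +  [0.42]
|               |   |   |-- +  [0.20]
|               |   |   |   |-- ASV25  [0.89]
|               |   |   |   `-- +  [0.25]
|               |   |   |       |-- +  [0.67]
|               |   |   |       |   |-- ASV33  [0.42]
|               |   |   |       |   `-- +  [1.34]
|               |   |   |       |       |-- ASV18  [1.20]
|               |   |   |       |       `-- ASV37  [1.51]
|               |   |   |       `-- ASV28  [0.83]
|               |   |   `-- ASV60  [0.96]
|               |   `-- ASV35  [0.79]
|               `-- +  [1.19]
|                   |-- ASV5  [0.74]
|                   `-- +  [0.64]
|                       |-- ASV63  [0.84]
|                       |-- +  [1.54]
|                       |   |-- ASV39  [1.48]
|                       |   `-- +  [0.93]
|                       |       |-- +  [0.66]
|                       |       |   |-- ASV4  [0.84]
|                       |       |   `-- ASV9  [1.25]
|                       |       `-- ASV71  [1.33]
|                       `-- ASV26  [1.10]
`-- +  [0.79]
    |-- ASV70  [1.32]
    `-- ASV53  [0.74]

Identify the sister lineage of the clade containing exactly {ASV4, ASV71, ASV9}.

ASV39

The clade containing exactly {ASV4, ASV71, ASV9} attaches to the tree at the node subtending (ASV39,((ASV4,ASV9),ASV71)).
The other lineage descending from that same node — the sister group — is the single tip ASV39.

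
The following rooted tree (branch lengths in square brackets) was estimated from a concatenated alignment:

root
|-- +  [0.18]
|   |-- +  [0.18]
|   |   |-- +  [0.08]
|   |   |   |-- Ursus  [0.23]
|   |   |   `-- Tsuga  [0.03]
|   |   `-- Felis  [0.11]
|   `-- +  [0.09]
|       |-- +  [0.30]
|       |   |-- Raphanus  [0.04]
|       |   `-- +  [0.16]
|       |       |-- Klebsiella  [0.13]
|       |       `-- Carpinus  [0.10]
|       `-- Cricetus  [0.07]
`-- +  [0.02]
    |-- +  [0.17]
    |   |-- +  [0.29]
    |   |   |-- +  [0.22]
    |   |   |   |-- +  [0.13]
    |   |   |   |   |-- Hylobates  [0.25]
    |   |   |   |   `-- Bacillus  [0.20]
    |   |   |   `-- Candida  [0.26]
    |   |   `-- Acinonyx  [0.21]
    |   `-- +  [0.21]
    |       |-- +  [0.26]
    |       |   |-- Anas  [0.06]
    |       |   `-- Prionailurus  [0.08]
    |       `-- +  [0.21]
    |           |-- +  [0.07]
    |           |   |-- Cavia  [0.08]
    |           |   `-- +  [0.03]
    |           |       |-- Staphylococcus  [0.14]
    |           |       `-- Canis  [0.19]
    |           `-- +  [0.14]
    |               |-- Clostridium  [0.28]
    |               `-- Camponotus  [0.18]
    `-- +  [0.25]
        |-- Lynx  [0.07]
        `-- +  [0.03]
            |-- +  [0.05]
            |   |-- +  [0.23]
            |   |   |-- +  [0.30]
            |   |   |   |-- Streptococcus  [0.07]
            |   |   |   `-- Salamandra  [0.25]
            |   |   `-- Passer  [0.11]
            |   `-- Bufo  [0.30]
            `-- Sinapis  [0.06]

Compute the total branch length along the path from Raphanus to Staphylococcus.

1.46

The path runs Raphanus → … → MRCA → … → Staphylococcus; the MRCA is the root of the tree.
Branch lengths along that path: 0.04 + 0.30 + 0.09 + 0.18 + 0.02 + 0.17 + 0.21 + 0.21 + 0.07 + 0.03 + 0.14 = 1.46.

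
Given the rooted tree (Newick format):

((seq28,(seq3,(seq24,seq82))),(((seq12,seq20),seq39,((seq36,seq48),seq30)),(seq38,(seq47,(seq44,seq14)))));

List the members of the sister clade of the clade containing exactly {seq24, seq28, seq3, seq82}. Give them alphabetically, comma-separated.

seq12, seq14, seq20, seq30, seq36, seq38, seq39, seq44, seq47, seq48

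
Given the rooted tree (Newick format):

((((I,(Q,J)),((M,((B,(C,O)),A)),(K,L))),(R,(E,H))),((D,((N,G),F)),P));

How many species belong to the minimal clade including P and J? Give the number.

18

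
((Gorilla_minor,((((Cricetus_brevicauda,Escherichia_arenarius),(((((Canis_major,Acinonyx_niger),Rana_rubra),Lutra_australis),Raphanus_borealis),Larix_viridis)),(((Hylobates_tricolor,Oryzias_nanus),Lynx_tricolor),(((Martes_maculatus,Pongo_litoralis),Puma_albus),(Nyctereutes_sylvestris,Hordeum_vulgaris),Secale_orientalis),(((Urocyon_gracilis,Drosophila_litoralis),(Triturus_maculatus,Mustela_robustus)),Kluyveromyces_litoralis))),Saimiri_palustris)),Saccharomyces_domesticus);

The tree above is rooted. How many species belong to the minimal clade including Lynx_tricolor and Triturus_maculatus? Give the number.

The MRCA of Lynx_tricolor and Triturus_maculatus is the node subtending (((Hylobates_tricolor,Oryzias_nanus),Lynx_tricolor),(((Martes_maculatus,Pongo_litoralis),Puma_albus),(Nyctereutes_sylvestris,Hordeum_vulgaris),Secale_orientalis),(((Urocyon_gracilis,Drosophila_litoralis),(Triturus_maculatus,Mustela_robustus)),Kluyveromyces_litoralis)).
That clade contains 14 terminal taxa: Drosophila_litoralis, Hordeum_vulgaris, Hylobates_tricolor, Kluyveromyces_litoralis, Lynx_tricolor, Martes_maculatus, Mustela_robustus, Nyctereutes_sylvestris, Oryzias_nanus, Pongo_litoralis, Puma_albus, Secale_orientalis, Triturus_maculatus, Urocyon_gracilis.

14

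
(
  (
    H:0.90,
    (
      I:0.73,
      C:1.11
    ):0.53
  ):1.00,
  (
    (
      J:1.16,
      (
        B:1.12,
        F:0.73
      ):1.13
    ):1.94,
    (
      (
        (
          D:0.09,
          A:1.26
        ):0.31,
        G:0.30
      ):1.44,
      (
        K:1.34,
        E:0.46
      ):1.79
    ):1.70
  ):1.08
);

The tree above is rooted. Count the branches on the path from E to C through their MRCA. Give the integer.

The MRCA of E and C is the root of the tree.
From E up to that node: 4 branches. From C up to the same node: 3 branches. Total: 4 + 3 = 7.

7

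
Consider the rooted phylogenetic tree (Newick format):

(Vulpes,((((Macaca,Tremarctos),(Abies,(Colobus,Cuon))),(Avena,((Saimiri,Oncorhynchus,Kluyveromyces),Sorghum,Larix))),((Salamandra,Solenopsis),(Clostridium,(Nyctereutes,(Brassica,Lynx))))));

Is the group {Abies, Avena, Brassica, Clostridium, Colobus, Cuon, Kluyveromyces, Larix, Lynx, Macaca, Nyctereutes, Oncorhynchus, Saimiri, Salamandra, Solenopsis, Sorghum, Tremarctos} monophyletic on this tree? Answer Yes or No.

The most recent common ancestor of these taxa subtends ((((Macaca,Tremarctos),(Abies,(Colobus,Cuon))),(Avena,((Saimiri,Oncorhynchus,Kluyveromyces),Sorghum,Larix))),((Salamandra,Solenopsis),(Clostridium,(Nyctereutes,(Brassica,Lynx))))).
That clade has exactly 17 tips — every listed taxon and nothing else — so the group is monophyletic.

Yes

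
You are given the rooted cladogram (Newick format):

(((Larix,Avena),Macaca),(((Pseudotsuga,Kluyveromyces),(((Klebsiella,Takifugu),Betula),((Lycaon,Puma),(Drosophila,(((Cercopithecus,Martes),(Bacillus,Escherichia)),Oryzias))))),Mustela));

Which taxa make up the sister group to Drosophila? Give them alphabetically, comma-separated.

Bacillus, Cercopithecus, Escherichia, Martes, Oryzias

Drosophila attaches to the tree at the node subtending (Drosophila,(((Cercopithecus,Martes),(Bacillus,Escherichia)),Oryzias)).
The other lineage descending from that same node — the sister group — is (((Cercopithecus,Martes),(Bacillus,Escherichia)),Oryzias); its 5 tips in alphabetical order are the answer.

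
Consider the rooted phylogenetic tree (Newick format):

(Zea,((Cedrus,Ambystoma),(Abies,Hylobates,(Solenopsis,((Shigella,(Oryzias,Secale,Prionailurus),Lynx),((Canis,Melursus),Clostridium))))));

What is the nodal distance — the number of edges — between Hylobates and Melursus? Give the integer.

6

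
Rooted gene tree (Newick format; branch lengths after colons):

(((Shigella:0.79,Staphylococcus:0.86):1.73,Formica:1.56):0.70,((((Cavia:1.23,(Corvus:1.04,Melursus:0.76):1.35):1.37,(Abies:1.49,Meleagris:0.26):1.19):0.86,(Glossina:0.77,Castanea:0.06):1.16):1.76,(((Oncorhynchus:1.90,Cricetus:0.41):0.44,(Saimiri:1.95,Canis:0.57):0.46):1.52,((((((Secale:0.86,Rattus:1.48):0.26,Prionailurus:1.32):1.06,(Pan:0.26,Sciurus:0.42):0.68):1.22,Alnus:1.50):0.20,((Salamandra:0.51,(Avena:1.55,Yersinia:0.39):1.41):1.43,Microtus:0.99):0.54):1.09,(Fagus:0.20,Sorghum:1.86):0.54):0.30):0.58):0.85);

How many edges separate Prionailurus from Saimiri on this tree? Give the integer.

9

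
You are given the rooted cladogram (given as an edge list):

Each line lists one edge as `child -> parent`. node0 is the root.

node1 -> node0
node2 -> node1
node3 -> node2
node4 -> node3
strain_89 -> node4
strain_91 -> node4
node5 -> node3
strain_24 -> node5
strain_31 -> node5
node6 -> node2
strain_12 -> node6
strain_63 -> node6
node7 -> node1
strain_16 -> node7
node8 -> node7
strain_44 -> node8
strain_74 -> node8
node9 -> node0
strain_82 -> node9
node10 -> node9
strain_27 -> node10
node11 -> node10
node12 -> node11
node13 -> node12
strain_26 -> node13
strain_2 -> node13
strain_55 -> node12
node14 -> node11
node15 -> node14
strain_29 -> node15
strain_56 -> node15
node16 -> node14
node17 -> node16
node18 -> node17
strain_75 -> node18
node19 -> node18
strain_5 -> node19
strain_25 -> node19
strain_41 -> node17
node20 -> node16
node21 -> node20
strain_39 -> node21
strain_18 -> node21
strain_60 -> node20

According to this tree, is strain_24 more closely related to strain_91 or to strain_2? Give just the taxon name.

strain_91

The MRCA of strain_24 and strain_91 subtends ((strain_89,strain_91),(strain_24,strain_31)) (4 taxa).
The MRCA of strain_24 and strain_2 is the root, subtending the entire tree (23 taxa).
The first is nested inside the second, so strain_24 shares a more recent common ancestor with strain_91.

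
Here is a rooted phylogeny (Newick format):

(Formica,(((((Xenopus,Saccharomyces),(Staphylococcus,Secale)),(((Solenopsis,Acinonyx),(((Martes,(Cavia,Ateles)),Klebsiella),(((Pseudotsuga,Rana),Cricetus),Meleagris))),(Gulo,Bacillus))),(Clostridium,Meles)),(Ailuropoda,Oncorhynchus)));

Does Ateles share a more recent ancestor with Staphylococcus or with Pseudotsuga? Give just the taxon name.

Pseudotsuga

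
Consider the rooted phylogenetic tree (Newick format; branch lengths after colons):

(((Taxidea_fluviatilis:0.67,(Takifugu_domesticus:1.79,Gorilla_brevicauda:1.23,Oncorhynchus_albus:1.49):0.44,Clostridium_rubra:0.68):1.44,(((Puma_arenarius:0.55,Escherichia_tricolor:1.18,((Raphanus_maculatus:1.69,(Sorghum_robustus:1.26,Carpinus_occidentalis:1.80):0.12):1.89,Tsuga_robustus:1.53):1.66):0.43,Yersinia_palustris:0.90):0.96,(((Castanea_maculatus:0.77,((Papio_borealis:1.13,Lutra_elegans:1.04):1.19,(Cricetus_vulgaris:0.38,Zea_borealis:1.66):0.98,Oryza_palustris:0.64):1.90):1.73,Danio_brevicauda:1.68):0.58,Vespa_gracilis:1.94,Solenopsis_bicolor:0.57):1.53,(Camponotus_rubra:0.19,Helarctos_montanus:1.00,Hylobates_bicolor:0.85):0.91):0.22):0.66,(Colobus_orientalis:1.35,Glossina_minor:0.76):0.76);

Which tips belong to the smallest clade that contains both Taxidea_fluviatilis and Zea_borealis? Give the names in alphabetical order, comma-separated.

Tracing Taxidea_fluviatilis: it sits inside (Taxidea_fluviatilis,(Takifugu_domesticus,Gorilla_brevicauda,Oncorhynchus_albus),Clostridium_rubra).
Tracing Zea_borealis: it sits inside (Cricetus_vulgaris,Zea_borealis).
The smallest clade enclosing both is ((Taxidea_fluviatilis,(Takifugu_domesticus,Gorilla_brevicauda,Oncorhynchus_albus),Clostridium_rubra),(((Puma_arenarius,Escherichia_tricolor,((Raphanus_maculatus,(Sorghum_robustus,Carpinus_occidentalis)),Tsuga_robustus)),Yersinia_palustris),(((Castanea_maculatus,((Papio_borealis,Lutra_elegans),(Cricetus_vulgaris,Zea_borealis),Oryza_palustris)),Danio_brevicauda),Vespa_gracilis,Solenopsis_bicolor),(Camponotus_rubra,Helarctos_montanus,Hylobates_bicolor))); the answer is its 24 terminal taxa in alphabetical order.

Camponotus_rubra, Carpinus_occidentalis, Castanea_maculatus, Clostridium_rubra, Cricetus_vulgaris, Danio_brevicauda, Escherichia_tricolor, Gorilla_brevicauda, Helarctos_montanus, Hylobates_bicolor, Lutra_elegans, Oncorhynchus_albus, Oryza_palustris, Papio_borealis, Puma_arenarius, Raphanus_maculatus, Solenopsis_bicolor, Sorghum_robustus, Takifugu_domesticus, Taxidea_fluviatilis, Tsuga_robustus, Vespa_gracilis, Yersinia_palustris, Zea_borealis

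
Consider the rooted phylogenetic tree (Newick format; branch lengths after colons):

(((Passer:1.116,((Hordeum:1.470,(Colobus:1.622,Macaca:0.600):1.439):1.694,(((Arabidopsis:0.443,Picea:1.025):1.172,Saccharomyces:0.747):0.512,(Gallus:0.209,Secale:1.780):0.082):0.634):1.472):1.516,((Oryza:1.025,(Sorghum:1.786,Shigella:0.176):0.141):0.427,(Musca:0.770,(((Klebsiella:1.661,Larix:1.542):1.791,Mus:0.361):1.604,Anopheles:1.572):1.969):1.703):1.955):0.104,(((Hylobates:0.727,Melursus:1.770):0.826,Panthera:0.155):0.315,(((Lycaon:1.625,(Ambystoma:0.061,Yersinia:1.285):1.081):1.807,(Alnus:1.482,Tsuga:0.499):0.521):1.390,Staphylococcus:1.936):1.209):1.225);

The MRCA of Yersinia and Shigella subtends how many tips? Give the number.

The MRCA of Yersinia and Shigella is the root, so the clade is the entire tree.
That clade contains 26 terminal taxa: Alnus, Ambystoma, Anopheles, Arabidopsis, Colobus, Gallus, Hordeum, Hylobates, Klebsiella, Larix, Lycaon, Macaca, Melursus, Mus, Musca, Oryza, Panthera, Passer, Picea, Saccharomyces, Secale, Shigella, Sorghum, Staphylococcus, Tsuga, Yersinia.

26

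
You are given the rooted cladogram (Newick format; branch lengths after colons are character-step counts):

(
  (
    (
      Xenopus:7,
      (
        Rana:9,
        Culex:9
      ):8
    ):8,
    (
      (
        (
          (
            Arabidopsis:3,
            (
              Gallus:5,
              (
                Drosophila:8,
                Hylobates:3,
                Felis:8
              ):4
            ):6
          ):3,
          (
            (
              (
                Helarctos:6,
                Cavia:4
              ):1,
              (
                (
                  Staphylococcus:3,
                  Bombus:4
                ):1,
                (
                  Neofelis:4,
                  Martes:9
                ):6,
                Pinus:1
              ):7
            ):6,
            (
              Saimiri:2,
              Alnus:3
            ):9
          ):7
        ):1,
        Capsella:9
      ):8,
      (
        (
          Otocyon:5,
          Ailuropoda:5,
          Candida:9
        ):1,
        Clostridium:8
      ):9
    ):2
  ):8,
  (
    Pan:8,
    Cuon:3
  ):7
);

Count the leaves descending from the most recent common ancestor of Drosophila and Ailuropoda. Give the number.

19

The MRCA of Drosophila and Ailuropoda is the node subtending ((((Arabidopsis,(Gallus,(Drosophila,Hylobates,Felis))),(((Helarctos,Cavia),((Staphylococcus,Bombus),(Neofelis,Martes),Pinus)),(Saimiri,Alnus))),Capsella),((Otocyon,Ailuropoda,Candida),Clostridium)).
That clade contains 19 terminal taxa: Ailuropoda, Alnus, Arabidopsis, Bombus, Candida, Capsella, Cavia, Clostridium, Drosophila, Felis, Gallus, Helarctos, Hylobates, Martes, Neofelis, Otocyon, Pinus, Saimiri, Staphylococcus.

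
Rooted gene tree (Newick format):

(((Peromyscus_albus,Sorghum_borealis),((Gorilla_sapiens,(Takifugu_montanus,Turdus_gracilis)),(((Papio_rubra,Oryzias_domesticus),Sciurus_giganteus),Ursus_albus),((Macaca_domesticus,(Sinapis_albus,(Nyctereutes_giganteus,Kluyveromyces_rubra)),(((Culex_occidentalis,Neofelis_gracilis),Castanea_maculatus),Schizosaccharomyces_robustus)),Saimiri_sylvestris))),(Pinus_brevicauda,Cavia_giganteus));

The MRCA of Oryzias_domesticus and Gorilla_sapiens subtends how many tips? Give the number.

16

The MRCA of Oryzias_domesticus and Gorilla_sapiens is the node subtending ((Gorilla_sapiens,(Takifugu_montanus,Turdus_gracilis)),(((Papio_rubra,Oryzias_domesticus),Sciurus_giganteus),Ursus_albus),((Macaca_domesticus,(Sinapis_albus,(Nyctereutes_giganteus,Kluyveromyces_rubra)),(((Culex_occidentalis,Neofelis_gracilis),Castanea_maculatus),Schizosaccharomyces_robustus)),Saimiri_sylvestris)).
That clade contains 16 terminal taxa: Castanea_maculatus, Culex_occidentalis, Gorilla_sapiens, Kluyveromyces_rubra, Macaca_domesticus, Neofelis_gracilis, Nyctereutes_giganteus, Oryzias_domesticus, Papio_rubra, Saimiri_sylvestris, Schizosaccharomyces_robustus, Sciurus_giganteus, Sinapis_albus, Takifugu_montanus, Turdus_gracilis, Ursus_albus.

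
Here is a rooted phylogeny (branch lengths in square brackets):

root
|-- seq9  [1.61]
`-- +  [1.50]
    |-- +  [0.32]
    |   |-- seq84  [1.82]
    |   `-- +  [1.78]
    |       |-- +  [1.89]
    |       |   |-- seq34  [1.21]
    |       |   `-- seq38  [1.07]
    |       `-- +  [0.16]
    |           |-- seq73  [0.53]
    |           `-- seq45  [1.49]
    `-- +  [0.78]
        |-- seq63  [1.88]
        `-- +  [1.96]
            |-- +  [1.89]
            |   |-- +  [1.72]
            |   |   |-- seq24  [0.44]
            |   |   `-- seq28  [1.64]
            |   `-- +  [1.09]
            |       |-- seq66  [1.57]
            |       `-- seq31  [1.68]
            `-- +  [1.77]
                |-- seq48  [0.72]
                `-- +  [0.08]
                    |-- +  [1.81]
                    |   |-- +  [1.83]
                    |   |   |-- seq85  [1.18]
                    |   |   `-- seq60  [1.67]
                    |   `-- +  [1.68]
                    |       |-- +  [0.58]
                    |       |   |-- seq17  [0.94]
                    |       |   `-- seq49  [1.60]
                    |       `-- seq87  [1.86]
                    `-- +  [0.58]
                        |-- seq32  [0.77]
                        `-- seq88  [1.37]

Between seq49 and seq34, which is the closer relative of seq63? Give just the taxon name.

seq49

The MRCA of seq63 and seq49 subtends (seq63,(((seq24,seq28),(seq66,seq31)),(seq48,(((seq85,seq60),((seq17,seq49),seq87)),(seq32,seq88))))) (13 taxa).
The MRCA of seq63 and seq34 subtends ((seq84,((seq34,seq38),(seq73,seq45))),(seq63,(((seq24,seq28),(seq66,seq31)),(seq48,(((seq85,seq60),((seq17,seq49),seq87)),(seq32,seq88)))))) (18 taxa).
The first is nested inside the second, so seq63 shares a more recent common ancestor with seq49.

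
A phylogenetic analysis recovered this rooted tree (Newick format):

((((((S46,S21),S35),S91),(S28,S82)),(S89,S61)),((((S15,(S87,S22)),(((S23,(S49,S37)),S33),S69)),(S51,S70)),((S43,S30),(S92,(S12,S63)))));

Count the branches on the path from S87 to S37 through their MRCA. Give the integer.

The MRCA of S87 and S37 is the node subtending ((S15,(S87,S22)),(((S23,(S49,S37)),S33),S69)).
From S87 up to that node: 3 branches. From S37 up to the same node: 5 branches. Total: 3 + 5 = 8.

8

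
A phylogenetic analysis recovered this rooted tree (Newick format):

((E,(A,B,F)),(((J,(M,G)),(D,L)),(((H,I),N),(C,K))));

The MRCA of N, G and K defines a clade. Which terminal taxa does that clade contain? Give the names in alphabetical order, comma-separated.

Tracing N: it sits inside ((H,I),N).
Tracing G: it sits inside (M,G).
Tracing K: it sits inside (C,K).
The smallest clade enclosing all 3 is (((J,(M,G)),(D,L)),(((H,I),N),(C,K))); the answer is its 10 terminal taxa in alphabetical order.

C, D, G, H, I, J, K, L, M, N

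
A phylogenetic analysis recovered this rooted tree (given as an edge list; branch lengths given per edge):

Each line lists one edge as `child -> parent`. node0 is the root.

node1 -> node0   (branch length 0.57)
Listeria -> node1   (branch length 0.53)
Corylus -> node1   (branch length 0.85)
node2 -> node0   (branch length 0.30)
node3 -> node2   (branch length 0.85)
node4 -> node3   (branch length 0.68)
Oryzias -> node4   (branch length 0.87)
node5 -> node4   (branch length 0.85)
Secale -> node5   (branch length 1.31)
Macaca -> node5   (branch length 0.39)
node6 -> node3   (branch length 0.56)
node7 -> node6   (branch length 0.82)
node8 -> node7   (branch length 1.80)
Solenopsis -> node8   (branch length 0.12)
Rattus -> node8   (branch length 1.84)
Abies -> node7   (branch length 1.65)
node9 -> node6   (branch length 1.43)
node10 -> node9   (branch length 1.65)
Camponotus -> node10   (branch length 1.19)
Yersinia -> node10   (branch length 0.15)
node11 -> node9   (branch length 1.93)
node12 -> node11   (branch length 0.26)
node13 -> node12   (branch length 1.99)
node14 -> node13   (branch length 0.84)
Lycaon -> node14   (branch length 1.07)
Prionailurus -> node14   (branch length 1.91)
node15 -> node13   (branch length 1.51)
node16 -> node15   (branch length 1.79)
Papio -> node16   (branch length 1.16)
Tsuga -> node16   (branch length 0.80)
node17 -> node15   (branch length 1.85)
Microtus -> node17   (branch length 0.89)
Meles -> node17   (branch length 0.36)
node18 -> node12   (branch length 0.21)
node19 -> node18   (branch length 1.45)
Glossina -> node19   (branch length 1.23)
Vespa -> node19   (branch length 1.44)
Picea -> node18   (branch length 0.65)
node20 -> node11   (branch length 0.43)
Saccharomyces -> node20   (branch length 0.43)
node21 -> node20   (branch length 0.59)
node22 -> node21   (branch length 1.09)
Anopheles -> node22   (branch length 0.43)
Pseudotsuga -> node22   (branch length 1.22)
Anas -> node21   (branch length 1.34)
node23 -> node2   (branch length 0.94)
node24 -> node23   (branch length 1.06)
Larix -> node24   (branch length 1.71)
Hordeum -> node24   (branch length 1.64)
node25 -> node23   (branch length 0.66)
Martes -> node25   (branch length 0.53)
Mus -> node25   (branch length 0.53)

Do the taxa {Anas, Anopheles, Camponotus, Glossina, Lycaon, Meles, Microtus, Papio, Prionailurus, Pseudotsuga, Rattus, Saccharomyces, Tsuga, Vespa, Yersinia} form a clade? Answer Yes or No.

No

The MRCA of the listed taxa subtends (((Solenopsis,Rattus),Abies),((Camponotus,Yersinia),((((Lycaon,Prionailurus),((Papio,Tsuga),(Microtus,Meles))),((Glossina,Vespa),Picea)),(Saccharomyces,((Anopheles,Pseudotsuga),Anas))))).
That clade also contains Abies, Picea, Solenopsis, which are not in the proposed group, so the group is not monophyletic.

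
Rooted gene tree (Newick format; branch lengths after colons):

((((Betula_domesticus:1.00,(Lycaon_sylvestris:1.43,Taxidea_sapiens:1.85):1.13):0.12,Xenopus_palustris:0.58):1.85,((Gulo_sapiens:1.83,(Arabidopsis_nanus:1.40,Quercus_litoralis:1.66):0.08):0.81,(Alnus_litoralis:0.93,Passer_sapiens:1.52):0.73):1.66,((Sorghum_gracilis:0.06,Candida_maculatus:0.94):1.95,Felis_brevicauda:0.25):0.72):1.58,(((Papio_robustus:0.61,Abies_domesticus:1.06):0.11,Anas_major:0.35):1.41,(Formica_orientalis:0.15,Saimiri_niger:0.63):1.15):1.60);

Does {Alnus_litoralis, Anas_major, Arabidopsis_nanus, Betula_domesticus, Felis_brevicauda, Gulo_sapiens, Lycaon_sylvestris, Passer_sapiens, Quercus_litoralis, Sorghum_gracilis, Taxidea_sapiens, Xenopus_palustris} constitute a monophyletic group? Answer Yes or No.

No

The MRCA of the listed taxa is the root, so the smallest clade containing them is the whole tree.
That clade also contains Abies_domesticus, Candida_maculatus, Formica_orientalis, Papio_robustus, Saimiri_niger, which are not in the proposed group, so the group is not monophyletic.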